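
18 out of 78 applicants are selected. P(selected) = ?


P = 18/78 = 0.2308

P = 0.2308


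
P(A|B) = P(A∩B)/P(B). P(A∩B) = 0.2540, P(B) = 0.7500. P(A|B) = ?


P(A|B) = 0.2540/0.7500 = 0.3387

P(A|B) = 0.3387


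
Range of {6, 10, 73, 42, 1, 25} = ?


Max = 73, Min = 1
Range = 73 - 1 = 72

Range = 72


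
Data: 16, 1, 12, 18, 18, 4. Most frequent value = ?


Frequencies: 1:1, 4:1, 12:1, 16:1, 18:2
Max frequency = 2
Mode = 18

Mode = 18


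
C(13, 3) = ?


C(13,3) = 13!/(3! × 10!)
= 6227020800/(6 × 3628800)
= 286

C(13,3) = 286


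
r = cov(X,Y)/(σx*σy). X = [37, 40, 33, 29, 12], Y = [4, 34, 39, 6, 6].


Mean X = 30.2000, Mean Y = 17.8000
SD X = 9.826495, SD Y = 15.367498
Cov = 70.640000
r = 70.640000/(9.826495*15.367498) = 0.4678

r = 0.4678


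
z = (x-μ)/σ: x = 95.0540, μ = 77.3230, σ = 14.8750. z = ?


z = (95.0540 - 77.3230)/14.8750
= 17.7310/14.8750
= 1.1920

z = 1.1920


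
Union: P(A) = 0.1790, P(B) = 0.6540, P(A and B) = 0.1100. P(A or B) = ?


P(A∪B) = 0.1790 + 0.6540 - 0.1100
= 0.8330 - 0.1100
= 0.7230

P(A∪B) = 0.7230


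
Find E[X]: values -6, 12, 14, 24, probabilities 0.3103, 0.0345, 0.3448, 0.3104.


E[X] = -6*0.3103 + 12*0.0345 + 14*0.3448 + 24*0.3104
= -1.8618 + 0.4140 + 4.8272 + 7.4496
= 10.8290

E[X] = 10.8290


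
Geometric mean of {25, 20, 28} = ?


Product = 25 × 20 × 28 = 14000
GM = 14000^(1/3) = 24.1014

GM = 24.1014


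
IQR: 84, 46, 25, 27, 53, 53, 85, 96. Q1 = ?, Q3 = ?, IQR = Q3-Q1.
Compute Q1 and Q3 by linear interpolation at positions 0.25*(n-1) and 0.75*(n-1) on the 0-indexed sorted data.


Sorted: 25, 27, 46, 53, 53, 84, 85, 96
Q1 (25th %ile) = 41.2500
Q3 (75th %ile) = 84.2500
IQR = 84.2500 - 41.2500 = 43.0000

IQR = 43.0000


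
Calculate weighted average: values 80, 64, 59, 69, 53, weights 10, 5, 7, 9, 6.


Numerator = 80*10 + 64*5 + 59*7 + 69*9 + 53*6 = 2472
Denominator = 10 + 5 + 7 + 9 + 6 = 37
WM = 2472/37 = 66.8108

WM = 66.8108


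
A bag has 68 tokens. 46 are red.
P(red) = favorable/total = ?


P = 46/68 = 0.6765

P = 0.6765


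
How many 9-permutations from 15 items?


P(15,9) = 15!/6!
= 1307674368000/720
= 1816214400

P(15,9) = 1816214400


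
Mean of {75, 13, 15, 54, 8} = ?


Sum = 75 + 13 + 15 + 54 + 8 = 165
n = 5
Mean = 165/5 = 33.0000

Mean = 33.0000


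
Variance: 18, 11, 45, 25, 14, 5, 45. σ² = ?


Mean = 23.2857
Squared deviations: 27.9388, 150.9388, 471.5102, 2.9388, 86.2245, 334.3673, 471.5102
Sum = 1545.4286
Variance = 1545.4286/7 = 220.7755

Variance = 220.7755


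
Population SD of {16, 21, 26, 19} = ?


Mean = 20.5000
Variance = 13.2500
SD = sqrt(13.2500) = 3.6401

SD = 3.6401


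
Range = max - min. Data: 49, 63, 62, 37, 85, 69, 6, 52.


Max = 85, Min = 6
Range = 85 - 6 = 79

Range = 79


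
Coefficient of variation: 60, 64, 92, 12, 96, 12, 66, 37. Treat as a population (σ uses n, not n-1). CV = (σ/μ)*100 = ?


Mean = 54.8750
SD = 30.2053
CV = (30.2053/54.8750)*100 = 55.0438%

CV = 55.0438%


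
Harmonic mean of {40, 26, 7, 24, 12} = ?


Sum of reciprocals = 1/40 + 1/26 + 1/7 + 1/24 + 1/12 = 0.331319
HM = 5/0.331319 = 15.0912

HM = 15.0912


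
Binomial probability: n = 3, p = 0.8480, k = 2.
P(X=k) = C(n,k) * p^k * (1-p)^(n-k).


C(3,2) = 3
p^2 = 0.719104
(1-p)^1 = 0.152000
P = 3 * 0.719104 * 0.152000 = 0.3279

P(X=2) = 0.3279


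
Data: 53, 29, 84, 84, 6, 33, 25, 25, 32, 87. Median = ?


Sorted: 6, 25, 25, 29, 32, 33, 53, 84, 84, 87
n = 10 (even)
Middle values: 32 and 33
Median = (32+33)/2 = 32.5000

Median = 32.5000


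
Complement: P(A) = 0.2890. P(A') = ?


P(not A) = 1 - 0.2890 = 0.7110

P(not A) = 0.7110


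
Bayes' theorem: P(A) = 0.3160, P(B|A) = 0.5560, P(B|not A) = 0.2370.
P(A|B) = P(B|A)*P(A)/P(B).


P(B) = P(B|A)*P(A) + P(B|A')*P(A')
= 0.5560*0.3160 + 0.2370*0.6840
= 0.175696 + 0.162108 = 0.337804
P(A|B) = 0.175696/0.337804 = 0.5201

P(A|B) = 0.5201


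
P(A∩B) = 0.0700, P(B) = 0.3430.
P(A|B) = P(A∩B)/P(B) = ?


P(A|B) = 0.0700/0.3430 = 0.2041

P(A|B) = 0.2041


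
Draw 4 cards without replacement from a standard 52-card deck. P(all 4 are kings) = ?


P(all kings) = (4/52) × (3/51) × (2/50) × (1/49)
= 3.6938e-06

P = 3.6938e-06


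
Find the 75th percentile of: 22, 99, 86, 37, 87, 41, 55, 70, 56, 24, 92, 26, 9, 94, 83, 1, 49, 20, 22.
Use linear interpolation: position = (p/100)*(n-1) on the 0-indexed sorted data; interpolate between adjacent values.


Sorted: 1, 9, 20, 22, 22, 24, 26, 37, 41, 49, 55, 56, 70, 83, 86, 87, 92, 94, 99
n = 19
Index = 75/100 * 18 = 13.5000
Lower = data[13] = 83, Upper = data[14] = 86
P75 = 83 + 0.5000*(3) = 84.5000

P75 = 84.5000


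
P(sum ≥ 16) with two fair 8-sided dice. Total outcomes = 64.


Total outcomes = 8×8 = 64
Favorable (sum ≥ 16): 1
P = 1/64 = 0.0156

P = 0.0156


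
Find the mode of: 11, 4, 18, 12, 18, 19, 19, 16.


Frequencies: 4:1, 11:1, 12:1, 16:1, 18:2, 19:2
Max frequency = 2
Mode = 18, 19

Mode = 18, 19


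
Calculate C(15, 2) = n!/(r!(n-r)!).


C(15,2) = 15!/(2! × 13!)
= 1307674368000/(2 × 6227020800)
= 105

C(15,2) = 105


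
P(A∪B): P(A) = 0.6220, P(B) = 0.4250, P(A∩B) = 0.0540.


P(A∪B) = 0.6220 + 0.4250 - 0.0540
= 1.0470 - 0.0540
= 0.9930

P(A∪B) = 0.9930


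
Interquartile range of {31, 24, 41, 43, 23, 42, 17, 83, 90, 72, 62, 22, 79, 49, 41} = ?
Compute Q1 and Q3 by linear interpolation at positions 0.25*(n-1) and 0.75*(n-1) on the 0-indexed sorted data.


Sorted: 17, 22, 23, 24, 31, 41, 41, 42, 43, 49, 62, 72, 79, 83, 90
Q1 (25th %ile) = 27.5000
Q3 (75th %ile) = 67.0000
IQR = 67.0000 - 27.5000 = 39.5000

IQR = 39.5000


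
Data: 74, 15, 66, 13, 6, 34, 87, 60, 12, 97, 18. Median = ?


Sorted: 6, 12, 13, 15, 18, 34, 60, 66, 74, 87, 97
n = 11 (odd)
Middle value = 34

Median = 34


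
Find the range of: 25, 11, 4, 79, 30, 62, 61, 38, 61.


Max = 79, Min = 4
Range = 79 - 4 = 75

Range = 75


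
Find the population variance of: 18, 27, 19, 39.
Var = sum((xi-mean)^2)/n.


Mean = 25.7500
Squared deviations: 60.0625, 1.5625, 45.5625, 175.5625
Sum = 282.7500
Variance = 282.7500/4 = 70.6875

Variance = 70.6875


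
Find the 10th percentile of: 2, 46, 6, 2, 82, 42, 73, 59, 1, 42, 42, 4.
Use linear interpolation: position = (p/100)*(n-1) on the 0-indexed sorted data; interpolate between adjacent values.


Sorted: 1, 2, 2, 4, 6, 42, 42, 42, 46, 59, 73, 82
n = 12
Index = 10/100 * 11 = 1.1000
Lower = data[1] = 2, Upper = data[2] = 2
P10 = 2 + 0.1000*(0) = 2.0000

P10 = 2.0000


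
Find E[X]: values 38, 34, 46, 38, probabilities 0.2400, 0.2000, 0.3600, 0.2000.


E[X] = 38*0.2400 + 34*0.2000 + 46*0.3600 + 38*0.2000
= 9.1200 + 6.8000 + 16.5600 + 7.6000
= 40.0800

E[X] = 40.0800


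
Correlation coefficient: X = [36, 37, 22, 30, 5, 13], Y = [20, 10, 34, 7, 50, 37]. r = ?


Mean X = 23.8333, Mean Y = 26.3333
SD X = 11.795715, SD Y = 15.347819
Cov = -164.444444
r = -164.444444/(11.795715*15.347819) = -0.9083

r = -0.9083


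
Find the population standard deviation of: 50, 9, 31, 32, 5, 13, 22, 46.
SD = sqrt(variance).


Mean = 26.0000
Variance = 244.0000
SD = sqrt(244.0000) = 15.6205

SD = 15.6205


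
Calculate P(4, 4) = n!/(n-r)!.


P(4,4) = 4!/0!
= 24/1
= 24

P(4,4) = 24


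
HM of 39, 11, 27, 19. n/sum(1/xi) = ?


Sum of reciprocals = 1/39 + 1/11 + 1/27 + 1/19 = 0.206219
HM = 4/0.206219 = 19.3969

HM = 19.3969


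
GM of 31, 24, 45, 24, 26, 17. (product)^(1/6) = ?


Product = 31 × 24 × 45 × 24 × 26 × 17 = 355155840
GM = 355155840^(1/6) = 26.6115

GM = 26.6115


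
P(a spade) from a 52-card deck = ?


13 spades in 52 cards
P = 13/52 = 0.2500

P = 0.2500


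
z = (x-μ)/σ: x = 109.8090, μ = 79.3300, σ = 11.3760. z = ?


z = (109.8090 - 79.3300)/11.3760
= 30.4790/11.3760
= 2.6792

z = 2.6792


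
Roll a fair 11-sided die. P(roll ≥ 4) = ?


Favorable outcomes (roll ≥ 4): 8
Total outcomes = 11
P = 8/11 = 0.7273

P = 0.7273


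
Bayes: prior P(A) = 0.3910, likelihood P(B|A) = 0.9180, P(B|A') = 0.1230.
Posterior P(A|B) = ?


P(B) = P(B|A)*P(A) + P(B|A')*P(A')
= 0.9180*0.3910 + 0.1230*0.6090
= 0.358938 + 0.074907 = 0.433845
P(A|B) = 0.358938/0.433845 = 0.8273

P(A|B) = 0.8273


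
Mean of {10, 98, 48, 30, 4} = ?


Sum = 10 + 98 + 48 + 30 + 4 = 190
n = 5
Mean = 190/5 = 38.0000

Mean = 38.0000


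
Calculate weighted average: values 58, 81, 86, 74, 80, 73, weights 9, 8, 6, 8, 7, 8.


Numerator = 58*9 + 81*8 + 86*6 + 74*8 + 80*7 + 73*8 = 3422
Denominator = 9 + 8 + 6 + 8 + 7 + 8 = 46
WM = 3422/46 = 74.3913

WM = 74.3913


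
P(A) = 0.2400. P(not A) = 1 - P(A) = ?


P(not A) = 1 - 0.2400 = 0.7600

P(not A) = 0.7600


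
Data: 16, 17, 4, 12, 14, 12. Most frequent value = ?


Frequencies: 4:1, 12:2, 14:1, 16:1, 17:1
Max frequency = 2
Mode = 12

Mode = 12


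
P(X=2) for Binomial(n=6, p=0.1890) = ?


C(6,2) = 15
p^2 = 0.035721
(1-p)^4 = 0.432597
P = 15 * 0.035721 * 0.432597 = 0.2318

P(X=2) = 0.2318


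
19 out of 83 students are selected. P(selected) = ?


P = 19/83 = 0.2289

P = 0.2289


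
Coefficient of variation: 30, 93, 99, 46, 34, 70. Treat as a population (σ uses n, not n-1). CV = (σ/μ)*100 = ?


Mean = 62.0000
SD = 27.2580
CV = (27.2580/62.0000)*100 = 43.9646%

CV = 43.9646%


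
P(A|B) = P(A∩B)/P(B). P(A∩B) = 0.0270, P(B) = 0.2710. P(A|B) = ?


P(A|B) = 0.0270/0.2710 = 0.0996

P(A|B) = 0.0996


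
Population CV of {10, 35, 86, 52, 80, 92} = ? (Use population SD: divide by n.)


Mean = 59.1667
SD = 29.6784
CV = (29.6784/59.1667)*100 = 50.1606%

CV = 50.1606%


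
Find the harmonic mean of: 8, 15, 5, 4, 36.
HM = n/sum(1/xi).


Sum of reciprocals = 1/8 + 1/15 + 1/5 + 1/4 + 1/36 = 0.669444
HM = 5/0.669444 = 7.4689

HM = 7.4689


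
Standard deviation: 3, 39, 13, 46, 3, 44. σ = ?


Mean = 24.6667
Variance = 351.5556
SD = sqrt(351.5556) = 18.7498

SD = 18.7498


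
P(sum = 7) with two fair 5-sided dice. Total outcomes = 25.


Total outcomes = 5×5 = 25
Favorable (sum = 7): 4
P = 4/25 = 0.1600

P = 0.1600


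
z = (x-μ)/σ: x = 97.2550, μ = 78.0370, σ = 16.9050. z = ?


z = (97.2550 - 78.0370)/16.9050
= 19.2180/16.9050
= 1.1368

z = 1.1368


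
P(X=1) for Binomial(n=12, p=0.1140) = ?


C(12,1) = 12
p^1 = 0.114000
(1-p)^11 = 0.264102
P = 12 * 0.114000 * 0.264102 = 0.3613

P(X=1) = 0.3613


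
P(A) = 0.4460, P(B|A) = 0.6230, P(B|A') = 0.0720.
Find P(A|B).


P(B) = P(B|A)*P(A) + P(B|A')*P(A')
= 0.6230*0.4460 + 0.0720*0.5540
= 0.277858 + 0.039888 = 0.317746
P(A|B) = 0.277858/0.317746 = 0.8745

P(A|B) = 0.8745


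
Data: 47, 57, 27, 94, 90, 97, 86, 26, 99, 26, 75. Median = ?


Sorted: 26, 26, 27, 47, 57, 75, 86, 90, 94, 97, 99
n = 11 (odd)
Middle value = 75

Median = 75


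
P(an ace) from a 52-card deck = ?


4 aces in 52 cards
P = 4/52 = 0.0769

P = 0.0769


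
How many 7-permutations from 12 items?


P(12,7) = 12!/5!
= 479001600/120
= 3991680

P(12,7) = 3991680


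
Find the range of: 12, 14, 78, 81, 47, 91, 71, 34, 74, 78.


Max = 91, Min = 12
Range = 91 - 12 = 79

Range = 79


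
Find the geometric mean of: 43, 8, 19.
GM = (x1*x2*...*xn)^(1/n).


Product = 43 × 8 × 19 = 6536
GM = 6536^(1/3) = 18.6969

GM = 18.6969


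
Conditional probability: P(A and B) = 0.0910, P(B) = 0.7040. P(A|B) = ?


P(A|B) = 0.0910/0.7040 = 0.1293

P(A|B) = 0.1293


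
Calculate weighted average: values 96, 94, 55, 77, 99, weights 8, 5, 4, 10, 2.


Numerator = 96*8 + 94*5 + 55*4 + 77*10 + 99*2 = 2426
Denominator = 8 + 5 + 4 + 10 + 2 = 29
WM = 2426/29 = 83.6552

WM = 83.6552


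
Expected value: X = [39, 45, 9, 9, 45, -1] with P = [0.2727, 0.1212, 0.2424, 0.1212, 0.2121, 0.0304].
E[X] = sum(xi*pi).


E[X] = 39*0.2727 + 45*0.1212 + 9*0.2424 + 9*0.1212 + 45*0.2121 - 1*0.0304
= 10.6353 + 5.4540 + 2.1816 + 1.0908 + 9.5445 - 0.0304
= 28.8758

E[X] = 28.8758


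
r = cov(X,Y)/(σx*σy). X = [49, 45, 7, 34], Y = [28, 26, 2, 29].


Mean X = 33.7500, Mean Y = 21.2500
SD X = 16.391690, SD Y = 11.166356
Cov = 168.312500
r = 168.312500/(16.391690*11.166356) = 0.9196

r = 0.9196


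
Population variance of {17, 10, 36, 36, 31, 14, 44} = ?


Mean = 26.8571
Squared deviations: 97.1633, 284.1633, 83.5918, 83.5918, 17.1633, 165.3061, 293.8776
Sum = 1024.8571
Variance = 1024.8571/7 = 146.4082

Variance = 146.4082


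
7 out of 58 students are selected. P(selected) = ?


P = 7/58 = 0.1207

P = 0.1207


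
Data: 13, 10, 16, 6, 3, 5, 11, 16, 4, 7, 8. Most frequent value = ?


Frequencies: 3:1, 4:1, 5:1, 6:1, 7:1, 8:1, 10:1, 11:1, 13:1, 16:2
Max frequency = 2
Mode = 16

Mode = 16


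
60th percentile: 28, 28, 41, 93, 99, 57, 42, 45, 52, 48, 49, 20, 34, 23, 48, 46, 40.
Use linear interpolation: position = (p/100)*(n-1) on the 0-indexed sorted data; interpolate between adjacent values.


Sorted: 20, 23, 28, 28, 34, 40, 41, 42, 45, 46, 48, 48, 49, 52, 57, 93, 99
n = 17
Index = 60/100 * 16 = 9.6000
Lower = data[9] = 46, Upper = data[10] = 48
P60 = 46 + 0.6000*(2) = 47.2000

P60 = 47.2000


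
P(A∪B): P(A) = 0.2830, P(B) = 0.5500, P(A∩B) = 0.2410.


P(A∪B) = 0.2830 + 0.5500 - 0.2410
= 0.8330 - 0.2410
= 0.5920

P(A∪B) = 0.5920


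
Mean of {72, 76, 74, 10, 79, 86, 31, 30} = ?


Sum = 72 + 76 + 74 + 10 + 79 + 86 + 31 + 30 = 458
n = 8
Mean = 458/8 = 57.2500

Mean = 57.2500


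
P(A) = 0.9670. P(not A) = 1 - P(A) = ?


P(not A) = 1 - 0.9670 = 0.0330

P(not A) = 0.0330


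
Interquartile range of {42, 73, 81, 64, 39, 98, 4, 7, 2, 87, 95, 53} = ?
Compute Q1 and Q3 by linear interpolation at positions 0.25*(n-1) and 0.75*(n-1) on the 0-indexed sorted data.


Sorted: 2, 4, 7, 39, 42, 53, 64, 73, 81, 87, 95, 98
Q1 (25th %ile) = 31.0000
Q3 (75th %ile) = 82.5000
IQR = 82.5000 - 31.0000 = 51.5000

IQR = 51.5000


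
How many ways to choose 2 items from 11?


C(11,2) = 11!/(2! × 9!)
= 39916800/(2 × 362880)
= 55

C(11,2) = 55


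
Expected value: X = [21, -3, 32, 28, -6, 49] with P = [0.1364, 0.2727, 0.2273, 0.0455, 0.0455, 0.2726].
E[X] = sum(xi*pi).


E[X] = 21*0.1364 - 3*0.2727 + 32*0.2273 + 28*0.0455 - 6*0.0455 + 49*0.2726
= 2.8644 - 0.8181 + 7.2736 + 1.2740 - 0.2730 + 13.3574
= 23.6783

E[X] = 23.6783


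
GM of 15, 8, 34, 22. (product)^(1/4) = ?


Product = 15 × 8 × 34 × 22 = 89760
GM = 89760^(1/4) = 17.3089

GM = 17.3089


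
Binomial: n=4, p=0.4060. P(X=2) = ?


C(4,2) = 6
p^2 = 0.164836
(1-p)^2 = 0.352836
P = 6 * 0.164836 * 0.352836 = 0.3490

P(X=2) = 0.3490


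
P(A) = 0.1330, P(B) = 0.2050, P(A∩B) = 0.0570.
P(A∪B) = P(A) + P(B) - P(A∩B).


P(A∪B) = 0.1330 + 0.2050 - 0.0570
= 0.3380 - 0.0570
= 0.2810

P(A∪B) = 0.2810


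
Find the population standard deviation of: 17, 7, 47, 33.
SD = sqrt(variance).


Mean = 26.0000
Variance = 233.0000
SD = sqrt(233.0000) = 15.2643

SD = 15.2643


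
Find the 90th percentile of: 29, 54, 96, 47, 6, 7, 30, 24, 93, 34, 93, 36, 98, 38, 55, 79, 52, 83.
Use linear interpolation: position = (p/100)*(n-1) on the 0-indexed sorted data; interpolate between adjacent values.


Sorted: 6, 7, 24, 29, 30, 34, 36, 38, 47, 52, 54, 55, 79, 83, 93, 93, 96, 98
n = 18
Index = 90/100 * 17 = 15.3000
Lower = data[15] = 93, Upper = data[16] = 96
P90 = 93 + 0.3000*(3) = 93.9000

P90 = 93.9000


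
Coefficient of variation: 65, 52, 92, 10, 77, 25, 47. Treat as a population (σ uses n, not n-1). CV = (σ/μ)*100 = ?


Mean = 52.5714
SD = 26.4837
CV = (26.4837/52.5714)*100 = 50.3767%

CV = 50.3767%


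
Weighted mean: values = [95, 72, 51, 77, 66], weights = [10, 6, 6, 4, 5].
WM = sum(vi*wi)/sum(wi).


Numerator = 95*10 + 72*6 + 51*6 + 77*4 + 66*5 = 2326
Denominator = 10 + 6 + 6 + 4 + 5 = 31
WM = 2326/31 = 75.0323

WM = 75.0323


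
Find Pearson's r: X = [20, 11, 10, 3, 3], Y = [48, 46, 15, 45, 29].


Mean X = 9.4000, Mean Y = 36.6000
SD X = 6.280127, SD Y = 12.753039
Cov = 23.560000
r = 23.560000/(6.280127*12.753039) = 0.2942

r = 0.2942


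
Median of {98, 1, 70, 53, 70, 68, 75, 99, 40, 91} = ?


Sorted: 1, 40, 53, 68, 70, 70, 75, 91, 98, 99
n = 10 (even)
Middle values: 70 and 70
Median = (70+70)/2 = 70.0000

Median = 70.0000


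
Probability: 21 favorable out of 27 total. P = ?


P = 21/27 = 0.7778

P = 0.7778


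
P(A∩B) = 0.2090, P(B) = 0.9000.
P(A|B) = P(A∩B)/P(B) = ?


P(A|B) = 0.2090/0.9000 = 0.2322

P(A|B) = 0.2322


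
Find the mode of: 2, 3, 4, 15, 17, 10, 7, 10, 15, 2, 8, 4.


Frequencies: 2:2, 3:1, 4:2, 7:1, 8:1, 10:2, 15:2, 17:1
Max frequency = 2
Mode = 2, 4, 10, 15

Mode = 2, 4, 10, 15


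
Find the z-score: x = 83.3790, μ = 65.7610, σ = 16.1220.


z = (83.3790 - 65.7610)/16.1220
= 17.6180/16.1220
= 1.0928

z = 1.0928


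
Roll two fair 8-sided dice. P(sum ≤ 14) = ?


Total outcomes = 8×8 = 64
Favorable (sum ≤ 14): 61
P = 61/64 = 0.9531

P = 0.9531


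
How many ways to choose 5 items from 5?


C(5,5) = 5!/(5! × 0!)
= 120/(120 × 1)
= 1

C(5,5) = 1


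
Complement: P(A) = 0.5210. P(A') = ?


P(not A) = 1 - 0.5210 = 0.4790

P(not A) = 0.4790


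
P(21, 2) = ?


P(21,2) = 21!/19!
= 51090942171709440000/121645100408832000
= 420

P(21,2) = 420


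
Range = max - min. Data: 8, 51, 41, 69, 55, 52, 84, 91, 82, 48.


Max = 91, Min = 8
Range = 91 - 8 = 83

Range = 83


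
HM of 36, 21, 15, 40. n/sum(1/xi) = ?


Sum of reciprocals = 1/36 + 1/21 + 1/15 + 1/40 = 0.167063
HM = 4/0.167063 = 23.9430

HM = 23.9430


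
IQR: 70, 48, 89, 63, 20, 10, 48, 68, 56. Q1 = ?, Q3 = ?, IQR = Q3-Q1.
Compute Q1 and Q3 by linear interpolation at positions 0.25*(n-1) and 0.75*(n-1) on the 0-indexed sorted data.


Sorted: 10, 20, 48, 48, 56, 63, 68, 70, 89
Q1 (25th %ile) = 48.0000
Q3 (75th %ile) = 68.0000
IQR = 68.0000 - 48.0000 = 20.0000

IQR = 20.0000


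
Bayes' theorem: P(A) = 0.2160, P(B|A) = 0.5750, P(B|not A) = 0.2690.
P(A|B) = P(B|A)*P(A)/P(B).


P(B) = P(B|A)*P(A) + P(B|A')*P(A')
= 0.5750*0.2160 + 0.2690*0.7840
= 0.124200 + 0.210896 = 0.335096
P(A|B) = 0.124200/0.335096 = 0.3706

P(A|B) = 0.3706


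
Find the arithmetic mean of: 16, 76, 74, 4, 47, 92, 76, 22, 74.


Sum = 16 + 76 + 74 + 4 + 47 + 92 + 76 + 22 + 74 = 481
n = 9
Mean = 481/9 = 53.4444

Mean = 53.4444


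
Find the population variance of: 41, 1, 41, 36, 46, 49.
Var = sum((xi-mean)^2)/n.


Mean = 35.6667
Squared deviations: 28.4444, 1201.7778, 28.4444, 0.1111, 106.7778, 177.7778
Sum = 1543.3333
Variance = 1543.3333/6 = 257.2222

Variance = 257.2222


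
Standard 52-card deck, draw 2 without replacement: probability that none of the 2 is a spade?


P(no spades) = (39/52) × (38/51)
= 0.5588

P = 0.5588


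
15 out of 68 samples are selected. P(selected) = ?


P = 15/68 = 0.2206

P = 0.2206


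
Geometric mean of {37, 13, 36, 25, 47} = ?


Product = 37 × 13 × 36 × 25 × 47 = 20346300
GM = 20346300^(1/5) = 28.9532

GM = 28.9532


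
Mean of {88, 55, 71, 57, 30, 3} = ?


Sum = 88 + 55 + 71 + 57 + 30 + 3 = 304
n = 6
Mean = 304/6 = 50.6667

Mean = 50.6667


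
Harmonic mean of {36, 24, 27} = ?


Sum of reciprocals = 1/36 + 1/24 + 1/27 = 0.106481
HM = 3/0.106481 = 28.1739

HM = 28.1739


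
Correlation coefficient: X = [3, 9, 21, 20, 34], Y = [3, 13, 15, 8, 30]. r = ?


Mean X = 17.4000, Mean Y = 13.8000
SD X = 10.707007, SD Y = 9.108238
Cov = 84.080000
r = 84.080000/(10.707007*9.108238) = 0.8622

r = 0.8622


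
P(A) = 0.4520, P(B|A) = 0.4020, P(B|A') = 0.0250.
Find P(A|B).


P(B) = P(B|A)*P(A) + P(B|A')*P(A')
= 0.4020*0.4520 + 0.0250*0.5480
= 0.181704 + 0.013700 = 0.195404
P(A|B) = 0.181704/0.195404 = 0.9299

P(A|B) = 0.9299


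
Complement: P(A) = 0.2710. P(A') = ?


P(not A) = 1 - 0.2710 = 0.7290

P(not A) = 0.7290


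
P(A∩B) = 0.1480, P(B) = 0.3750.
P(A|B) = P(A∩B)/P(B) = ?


P(A|B) = 0.1480/0.3750 = 0.3947

P(A|B) = 0.3947


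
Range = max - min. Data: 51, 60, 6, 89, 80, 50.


Max = 89, Min = 6
Range = 89 - 6 = 83

Range = 83


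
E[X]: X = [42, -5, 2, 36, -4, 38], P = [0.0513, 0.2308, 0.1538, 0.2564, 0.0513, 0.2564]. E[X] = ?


E[X] = 42*0.0513 - 5*0.2308 + 2*0.1538 + 36*0.2564 - 4*0.0513 + 38*0.2564
= 2.1546 - 1.1540 + 0.3076 + 9.2304 - 0.2052 + 9.7432
= 20.0766

E[X] = 20.0766


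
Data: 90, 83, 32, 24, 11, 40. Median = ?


Sorted: 11, 24, 32, 40, 83, 90
n = 6 (even)
Middle values: 32 and 40
Median = (32+40)/2 = 36.0000

Median = 36.0000


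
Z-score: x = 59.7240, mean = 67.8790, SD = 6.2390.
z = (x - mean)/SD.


z = (59.7240 - 67.8790)/6.2390
= -8.1550/6.2390
= -1.3071

z = -1.3071


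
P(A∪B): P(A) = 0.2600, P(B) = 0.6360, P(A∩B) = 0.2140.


P(A∪B) = 0.2600 + 0.6360 - 0.2140
= 0.8960 - 0.2140
= 0.6820

P(A∪B) = 0.6820


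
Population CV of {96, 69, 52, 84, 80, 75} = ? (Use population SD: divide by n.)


Mean = 76.0000
SD = 13.5769
CV = (13.5769/76.0000)*100 = 17.8644%

CV = 17.8644%


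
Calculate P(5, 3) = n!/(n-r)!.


P(5,3) = 5!/2!
= 120/2
= 60

P(5,3) = 60


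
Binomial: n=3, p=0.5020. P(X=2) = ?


C(3,2) = 3
p^2 = 0.252004
(1-p)^1 = 0.498000
P = 3 * 0.252004 * 0.498000 = 0.3765

P(X=2) = 0.3765


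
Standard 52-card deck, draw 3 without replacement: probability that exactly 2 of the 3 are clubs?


Hypergeometric: P(X=2) = C(13,2)·C(39,1) / C(52,3)
= 78 × 39 / 22100
= 3042/22100 = 0.1376

P = 0.1376


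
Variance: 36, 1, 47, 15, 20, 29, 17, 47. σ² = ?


Mean = 26.5000
Squared deviations: 90.2500, 650.2500, 420.2500, 132.2500, 42.2500, 6.2500, 90.2500, 420.2500
Sum = 1852.0000
Variance = 1852.0000/8 = 231.5000

Variance = 231.5000


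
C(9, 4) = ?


C(9,4) = 9!/(4! × 5!)
= 362880/(24 × 120)
= 126

C(9,4) = 126


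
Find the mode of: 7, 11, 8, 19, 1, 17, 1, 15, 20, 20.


Frequencies: 1:2, 7:1, 8:1, 11:1, 15:1, 17:1, 19:1, 20:2
Max frequency = 2
Mode = 1, 20

Mode = 1, 20


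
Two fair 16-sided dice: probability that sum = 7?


Total outcomes = 16×16 = 256
Favorable (sum = 7): 6
P = 6/256 = 0.0234

P = 0.0234


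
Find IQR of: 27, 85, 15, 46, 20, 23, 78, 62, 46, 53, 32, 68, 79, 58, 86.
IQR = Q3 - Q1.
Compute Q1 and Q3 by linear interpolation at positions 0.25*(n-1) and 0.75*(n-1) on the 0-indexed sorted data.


Sorted: 15, 20, 23, 27, 32, 46, 46, 53, 58, 62, 68, 78, 79, 85, 86
Q1 (25th %ile) = 29.5000
Q3 (75th %ile) = 73.0000
IQR = 73.0000 - 29.5000 = 43.5000

IQR = 43.5000


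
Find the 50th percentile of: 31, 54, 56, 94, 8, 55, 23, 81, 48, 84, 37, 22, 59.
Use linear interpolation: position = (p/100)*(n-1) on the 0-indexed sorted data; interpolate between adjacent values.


Sorted: 8, 22, 23, 31, 37, 48, 54, 55, 56, 59, 81, 84, 94
n = 13
Index = 50/100 * 12 = 6.0000
Lower = data[6] = 54, Upper = data[7] = 55
P50 = 54 + 0*(1) = 54.0000

P50 = 54.0000


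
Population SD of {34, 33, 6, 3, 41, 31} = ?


Mean = 24.6667
Variance = 213.5556
SD = sqrt(213.5556) = 14.6135

SD = 14.6135


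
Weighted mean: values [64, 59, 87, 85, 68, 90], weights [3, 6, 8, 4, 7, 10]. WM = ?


Numerator = 64*3 + 59*6 + 87*8 + 85*4 + 68*7 + 90*10 = 2958
Denominator = 3 + 6 + 8 + 4 + 7 + 10 = 38
WM = 2958/38 = 77.8421

WM = 77.8421


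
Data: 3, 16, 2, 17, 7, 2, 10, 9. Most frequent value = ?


Frequencies: 2:2, 3:1, 7:1, 9:1, 10:1, 16:1, 17:1
Max frequency = 2
Mode = 2

Mode = 2


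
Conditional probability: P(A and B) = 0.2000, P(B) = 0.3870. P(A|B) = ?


P(A|B) = 0.2000/0.3870 = 0.5168

P(A|B) = 0.5168


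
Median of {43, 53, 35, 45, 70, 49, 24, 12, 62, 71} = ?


Sorted: 12, 24, 35, 43, 45, 49, 53, 62, 70, 71
n = 10 (even)
Middle values: 45 and 49
Median = (45+49)/2 = 47.0000

Median = 47.0000


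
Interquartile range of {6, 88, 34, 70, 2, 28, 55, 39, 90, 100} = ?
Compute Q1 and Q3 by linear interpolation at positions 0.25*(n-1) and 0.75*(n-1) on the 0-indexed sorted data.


Sorted: 2, 6, 28, 34, 39, 55, 70, 88, 90, 100
Q1 (25th %ile) = 29.5000
Q3 (75th %ile) = 83.5000
IQR = 83.5000 - 29.5000 = 54.0000

IQR = 54.0000


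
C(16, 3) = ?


C(16,3) = 16!/(3! × 13!)
= 20922789888000/(6 × 6227020800)
= 560

C(16,3) = 560


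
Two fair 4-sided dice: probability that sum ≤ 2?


Total outcomes = 4×4 = 16
Favorable (sum ≤ 2): 1
P = 1/16 = 0.0625

P = 0.0625


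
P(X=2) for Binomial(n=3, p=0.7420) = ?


C(3,2) = 3
p^2 = 0.550564
(1-p)^1 = 0.258000
P = 3 * 0.550564 * 0.258000 = 0.4261

P(X=2) = 0.4261


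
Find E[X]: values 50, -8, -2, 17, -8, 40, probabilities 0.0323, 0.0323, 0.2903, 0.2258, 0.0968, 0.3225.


E[X] = 50*0.0323 - 8*0.0323 - 2*0.2903 + 17*0.2258 - 8*0.0968 + 40*0.3225
= 1.6150 - 0.2584 - 0.5806 + 3.8386 - 0.7744 + 12.9000
= 16.7402

E[X] = 16.7402


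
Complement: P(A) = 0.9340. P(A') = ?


P(not A) = 1 - 0.9340 = 0.0660

P(not A) = 0.0660


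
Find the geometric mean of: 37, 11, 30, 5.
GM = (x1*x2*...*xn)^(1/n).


Product = 37 × 11 × 30 × 5 = 61050
GM = 61050^(1/4) = 15.7189

GM = 15.7189


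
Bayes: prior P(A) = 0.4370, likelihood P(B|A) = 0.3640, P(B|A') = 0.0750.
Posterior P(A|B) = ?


P(B) = P(B|A)*P(A) + P(B|A')*P(A')
= 0.3640*0.4370 + 0.0750*0.5630
= 0.159068 + 0.042225 = 0.201293
P(A|B) = 0.159068/0.201293 = 0.7902

P(A|B) = 0.7902


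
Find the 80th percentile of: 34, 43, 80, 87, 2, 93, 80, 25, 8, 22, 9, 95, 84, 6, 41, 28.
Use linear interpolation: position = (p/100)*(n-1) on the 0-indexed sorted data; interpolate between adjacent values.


Sorted: 2, 6, 8, 9, 22, 25, 28, 34, 41, 43, 80, 80, 84, 87, 93, 95
n = 16
Index = 80/100 * 15 = 12.0000
Lower = data[12] = 84, Upper = data[13] = 87
P80 = 84 + 0*(3) = 84.0000

P80 = 84.0000


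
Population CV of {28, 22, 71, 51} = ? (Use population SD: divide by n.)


Mean = 43.0000
SD = 19.4551
CV = (19.4551/43.0000)*100 = 45.2444%

CV = 45.2444%


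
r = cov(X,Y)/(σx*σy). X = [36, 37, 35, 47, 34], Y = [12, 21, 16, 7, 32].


Mean X = 37.8000, Mean Y = 17.6000
SD X = 4.707441, SD Y = 8.546344
Cov = -28.080000
r = -28.080000/(4.707441*8.546344) = -0.6980

r = -0.6980


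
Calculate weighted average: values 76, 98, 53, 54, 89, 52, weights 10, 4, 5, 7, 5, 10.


Numerator = 76*10 + 98*4 + 53*5 + 54*7 + 89*5 + 52*10 = 2760
Denominator = 10 + 4 + 5 + 7 + 5 + 10 = 41
WM = 2760/41 = 67.3171

WM = 67.3171


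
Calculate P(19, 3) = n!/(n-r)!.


P(19,3) = 19!/16!
= 121645100408832000/20922789888000
= 5814

P(19,3) = 5814


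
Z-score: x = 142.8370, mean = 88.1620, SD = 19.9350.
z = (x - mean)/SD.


z = (142.8370 - 88.1620)/19.9350
= 54.6750/19.9350
= 2.7427

z = 2.7427


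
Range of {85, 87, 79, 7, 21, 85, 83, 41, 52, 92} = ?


Max = 92, Min = 7
Range = 92 - 7 = 85

Range = 85


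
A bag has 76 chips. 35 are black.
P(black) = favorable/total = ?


P = 35/76 = 0.4605

P = 0.4605


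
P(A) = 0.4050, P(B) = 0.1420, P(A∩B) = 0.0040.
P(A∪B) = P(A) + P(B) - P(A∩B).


P(A∪B) = 0.4050 + 0.1420 - 0.0040
= 0.5470 - 0.0040
= 0.5430

P(A∪B) = 0.5430


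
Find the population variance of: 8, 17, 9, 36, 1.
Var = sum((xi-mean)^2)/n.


Mean = 14.2000
Squared deviations: 38.4400, 7.8400, 27.0400, 475.2400, 174.2400
Sum = 722.8000
Variance = 722.8000/5 = 144.5600

Variance = 144.5600


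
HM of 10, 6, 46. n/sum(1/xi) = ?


Sum of reciprocals = 1/10 + 1/6 + 1/46 = 0.288406
HM = 3/0.288406 = 10.4020

HM = 10.4020


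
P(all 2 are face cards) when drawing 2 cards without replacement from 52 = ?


P(all face cards) = (12/52) × (11/51)
= 0.0498

P = 0.0498


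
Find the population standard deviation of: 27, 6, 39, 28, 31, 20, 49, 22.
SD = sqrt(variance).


Mean = 27.7500
Variance = 144.4375
SD = sqrt(144.4375) = 12.0182

SD = 12.0182


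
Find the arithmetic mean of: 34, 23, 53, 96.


Sum = 34 + 23 + 53 + 96 = 206
n = 4
Mean = 206/4 = 51.5000

Mean = 51.5000


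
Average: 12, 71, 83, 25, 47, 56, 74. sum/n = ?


Sum = 12 + 71 + 83 + 25 + 47 + 56 + 74 = 368
n = 7
Mean = 368/7 = 52.5714

Mean = 52.5714


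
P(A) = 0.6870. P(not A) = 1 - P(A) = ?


P(not A) = 1 - 0.6870 = 0.3130

P(not A) = 0.3130


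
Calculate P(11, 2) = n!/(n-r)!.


P(11,2) = 11!/9!
= 39916800/362880
= 110

P(11,2) = 110


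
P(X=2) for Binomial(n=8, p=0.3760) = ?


C(8,2) = 28
p^2 = 0.141376
(1-p)^6 = 0.059035
P = 28 * 0.141376 * 0.059035 = 0.2337

P(X=2) = 0.2337


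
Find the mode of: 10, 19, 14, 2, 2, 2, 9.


Frequencies: 2:3, 9:1, 10:1, 14:1, 19:1
Max frequency = 3
Mode = 2

Mode = 2


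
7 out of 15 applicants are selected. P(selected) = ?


P = 7/15 = 0.4667

P = 0.4667


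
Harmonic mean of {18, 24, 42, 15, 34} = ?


Sum of reciprocals = 1/18 + 1/24 + 1/42 + 1/15 + 1/34 = 0.217110
HM = 5/0.217110 = 23.0298

HM = 23.0298


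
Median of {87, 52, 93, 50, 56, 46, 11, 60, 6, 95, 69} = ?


Sorted: 6, 11, 46, 50, 52, 56, 60, 69, 87, 93, 95
n = 11 (odd)
Middle value = 56

Median = 56


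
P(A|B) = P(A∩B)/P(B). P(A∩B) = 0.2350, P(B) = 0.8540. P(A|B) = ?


P(A|B) = 0.2350/0.8540 = 0.2752

P(A|B) = 0.2752


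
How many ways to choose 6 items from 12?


C(12,6) = 12!/(6! × 6!)
= 479001600/(720 × 720)
= 924

C(12,6) = 924


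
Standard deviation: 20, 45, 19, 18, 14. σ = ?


Mean = 23.2000
Variance = 122.9600
SD = sqrt(122.9600) = 11.0887

SD = 11.0887


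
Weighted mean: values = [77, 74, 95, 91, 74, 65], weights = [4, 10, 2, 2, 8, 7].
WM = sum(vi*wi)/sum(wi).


Numerator = 77*4 + 74*10 + 95*2 + 91*2 + 74*8 + 65*7 = 2467
Denominator = 4 + 10 + 2 + 2 + 8 + 7 = 33
WM = 2467/33 = 74.7576

WM = 74.7576


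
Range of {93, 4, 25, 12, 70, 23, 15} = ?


Max = 93, Min = 4
Range = 93 - 4 = 89

Range = 89


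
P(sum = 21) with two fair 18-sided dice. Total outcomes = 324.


Total outcomes = 18×18 = 324
Favorable (sum = 21): 16
P = 16/324 = 0.0494

P = 0.0494


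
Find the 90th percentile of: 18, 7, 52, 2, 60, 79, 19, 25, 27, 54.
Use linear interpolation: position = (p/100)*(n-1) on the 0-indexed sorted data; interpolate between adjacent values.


Sorted: 2, 7, 18, 19, 25, 27, 52, 54, 60, 79
n = 10
Index = 90/100 * 9 = 8.1000
Lower = data[8] = 60, Upper = data[9] = 79
P90 = 60 + 0.1000*(19) = 61.9000

P90 = 61.9000


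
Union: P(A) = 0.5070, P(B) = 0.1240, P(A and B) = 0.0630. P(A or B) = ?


P(A∪B) = 0.5070 + 0.1240 - 0.0630
= 0.6310 - 0.0630
= 0.5680

P(A∪B) = 0.5680


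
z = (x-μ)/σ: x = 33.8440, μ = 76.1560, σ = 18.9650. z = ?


z = (33.8440 - 76.1560)/18.9650
= -42.3120/18.9650
= -2.2311

z = -2.2311


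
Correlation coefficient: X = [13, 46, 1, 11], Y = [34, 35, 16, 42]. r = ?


Mean X = 17.7500, Mean Y = 31.7500
SD X = 16.931849, SD Y = 9.601432
Cov = 68.937500
r = 68.937500/(16.931849*9.601432) = 0.4240

r = 0.4240


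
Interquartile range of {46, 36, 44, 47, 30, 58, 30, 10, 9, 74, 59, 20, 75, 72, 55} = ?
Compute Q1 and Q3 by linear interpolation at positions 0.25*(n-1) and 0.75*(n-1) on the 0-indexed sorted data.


Sorted: 9, 10, 20, 30, 30, 36, 44, 46, 47, 55, 58, 59, 72, 74, 75
Q1 (25th %ile) = 30.0000
Q3 (75th %ile) = 58.5000
IQR = 58.5000 - 30.0000 = 28.5000

IQR = 28.5000


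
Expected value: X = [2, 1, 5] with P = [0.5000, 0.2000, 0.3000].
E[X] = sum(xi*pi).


E[X] = 2*0.5000 + 1*0.2000 + 5*0.3000
= 1.0000 + 0.2000 + 1.5000
= 2.7000

E[X] = 2.7000


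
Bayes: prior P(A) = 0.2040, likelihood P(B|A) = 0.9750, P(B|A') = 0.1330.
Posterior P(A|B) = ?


P(B) = P(B|A)*P(A) + P(B|A')*P(A')
= 0.9750*0.2040 + 0.1330*0.7960
= 0.198900 + 0.105868 = 0.304768
P(A|B) = 0.198900/0.304768 = 0.6526

P(A|B) = 0.6526


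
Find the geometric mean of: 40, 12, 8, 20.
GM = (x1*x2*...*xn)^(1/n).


Product = 40 × 12 × 8 × 20 = 76800
GM = 76800^(1/4) = 16.6472

GM = 16.6472


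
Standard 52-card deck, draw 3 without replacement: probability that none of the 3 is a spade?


P(no spades) = (39/52) × (38/51) × (37/50)
= 0.4135

P = 0.4135


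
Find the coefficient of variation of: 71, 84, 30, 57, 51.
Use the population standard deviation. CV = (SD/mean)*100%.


Mean = 58.6000
SD = 18.3150
CV = (18.3150/58.6000)*100 = 31.2543%

CV = 31.2543%


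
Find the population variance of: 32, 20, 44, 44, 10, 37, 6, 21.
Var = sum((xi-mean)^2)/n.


Mean = 26.7500
Squared deviations: 27.5625, 45.5625, 297.5625, 297.5625, 280.5625, 105.0625, 430.5625, 33.0625
Sum = 1517.5000
Variance = 1517.5000/8 = 189.6875

Variance = 189.6875


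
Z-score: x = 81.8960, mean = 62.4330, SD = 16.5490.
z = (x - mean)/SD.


z = (81.8960 - 62.4330)/16.5490
= 19.4630/16.5490
= 1.1761

z = 1.1761


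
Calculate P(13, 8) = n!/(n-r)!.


P(13,8) = 13!/5!
= 6227020800/120
= 51891840

P(13,8) = 51891840


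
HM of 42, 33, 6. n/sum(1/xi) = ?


Sum of reciprocals = 1/42 + 1/33 + 1/6 = 0.220779
HM = 3/0.220779 = 13.5882

HM = 13.5882


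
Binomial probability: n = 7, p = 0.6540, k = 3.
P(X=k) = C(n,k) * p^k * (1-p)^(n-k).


C(7,3) = 35
p^3 = 0.279726
(1-p)^4 = 0.014332
P = 35 * 0.279726 * 0.014332 = 0.1403

P(X=3) = 0.1403


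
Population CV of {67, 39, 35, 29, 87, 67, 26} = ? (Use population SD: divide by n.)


Mean = 50.0000
SD = 21.7453
CV = (21.7453/50.0000)*100 = 43.4906%

CV = 43.4906%


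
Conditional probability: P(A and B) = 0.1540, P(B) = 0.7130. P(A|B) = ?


P(A|B) = 0.1540/0.7130 = 0.2160

P(A|B) = 0.2160


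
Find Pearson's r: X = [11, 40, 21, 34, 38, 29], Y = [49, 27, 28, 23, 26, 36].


Mean X = 28.8333, Mean Y = 31.5000
SD X = 10.122856, SD Y = 8.770215
Cov = -71.416667
r = -71.416667/(10.122856*8.770215) = -0.8044

r = -0.8044


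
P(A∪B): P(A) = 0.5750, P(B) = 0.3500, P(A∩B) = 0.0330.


P(A∪B) = 0.5750 + 0.3500 - 0.0330
= 0.9250 - 0.0330
= 0.8920

P(A∪B) = 0.8920


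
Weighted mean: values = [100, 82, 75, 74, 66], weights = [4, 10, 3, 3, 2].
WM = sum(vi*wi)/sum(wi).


Numerator = 100*4 + 82*10 + 75*3 + 74*3 + 66*2 = 1799
Denominator = 4 + 10 + 3 + 3 + 2 = 22
WM = 1799/22 = 81.7727

WM = 81.7727


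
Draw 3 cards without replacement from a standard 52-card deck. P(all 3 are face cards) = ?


P(all face cards) = (12/52) × (11/51) × (10/50)
= 0.0100

P = 0.0100


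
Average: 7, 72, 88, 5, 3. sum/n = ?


Sum = 7 + 72 + 88 + 5 + 3 = 175
n = 5
Mean = 175/5 = 35.0000

Mean = 35.0000


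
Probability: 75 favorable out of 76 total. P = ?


P = 75/76 = 0.9868

P = 0.9868


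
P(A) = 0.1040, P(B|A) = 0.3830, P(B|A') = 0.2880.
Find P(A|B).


P(B) = P(B|A)*P(A) + P(B|A')*P(A')
= 0.3830*0.1040 + 0.2880*0.8960
= 0.039832 + 0.258048 = 0.297880
P(A|B) = 0.039832/0.297880 = 0.1337

P(A|B) = 0.1337


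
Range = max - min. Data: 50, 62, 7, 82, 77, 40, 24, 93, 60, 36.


Max = 93, Min = 7
Range = 93 - 7 = 86

Range = 86


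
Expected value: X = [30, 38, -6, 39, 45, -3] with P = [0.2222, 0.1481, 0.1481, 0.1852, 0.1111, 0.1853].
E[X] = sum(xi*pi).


E[X] = 30*0.2222 + 38*0.1481 - 6*0.1481 + 39*0.1852 + 45*0.1111 - 3*0.1853
= 6.6660 + 5.6278 - 0.8886 + 7.2228 + 4.9995 - 0.5559
= 23.0716

E[X] = 23.0716


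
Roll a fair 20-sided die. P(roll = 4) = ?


Favorable outcomes (roll = 4): 1
Total outcomes = 20
P = 1/20 = 0.0500

P = 0.0500


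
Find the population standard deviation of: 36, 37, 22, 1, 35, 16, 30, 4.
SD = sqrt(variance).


Mean = 22.6250
Variance = 181.4844
SD = sqrt(181.4844) = 13.4716

SD = 13.4716


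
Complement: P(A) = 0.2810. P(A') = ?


P(not A) = 1 - 0.2810 = 0.7190

P(not A) = 0.7190


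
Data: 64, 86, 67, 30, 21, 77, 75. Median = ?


Sorted: 21, 30, 64, 67, 75, 77, 86
n = 7 (odd)
Middle value = 67

Median = 67


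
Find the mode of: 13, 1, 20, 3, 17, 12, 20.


Frequencies: 1:1, 3:1, 12:1, 13:1, 17:1, 20:2
Max frequency = 2
Mode = 20

Mode = 20


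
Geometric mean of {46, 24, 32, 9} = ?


Product = 46 × 24 × 32 × 9 = 317952
GM = 317952^(1/4) = 23.7460

GM = 23.7460


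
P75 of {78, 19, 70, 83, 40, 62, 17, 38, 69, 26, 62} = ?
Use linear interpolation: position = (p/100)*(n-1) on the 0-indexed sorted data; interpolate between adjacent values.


Sorted: 17, 19, 26, 38, 40, 62, 62, 69, 70, 78, 83
n = 11
Index = 75/100 * 10 = 7.5000
Lower = data[7] = 69, Upper = data[8] = 70
P75 = 69 + 0.5000*(1) = 69.5000

P75 = 69.5000


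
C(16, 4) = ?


C(16,4) = 16!/(4! × 12!)
= 20922789888000/(24 × 479001600)
= 1820

C(16,4) = 1820


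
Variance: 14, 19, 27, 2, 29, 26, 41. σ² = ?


Mean = 22.5714
Squared deviations: 73.4694, 12.7551, 19.6122, 423.1837, 41.3265, 11.7551, 339.6122
Sum = 921.7143
Variance = 921.7143/7 = 131.6735

Variance = 131.6735


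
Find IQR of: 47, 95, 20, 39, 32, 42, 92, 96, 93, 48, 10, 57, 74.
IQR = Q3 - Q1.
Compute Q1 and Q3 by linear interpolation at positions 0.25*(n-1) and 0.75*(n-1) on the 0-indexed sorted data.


Sorted: 10, 20, 32, 39, 42, 47, 48, 57, 74, 92, 93, 95, 96
Q1 (25th %ile) = 39.0000
Q3 (75th %ile) = 92.0000
IQR = 92.0000 - 39.0000 = 53.0000

IQR = 53.0000


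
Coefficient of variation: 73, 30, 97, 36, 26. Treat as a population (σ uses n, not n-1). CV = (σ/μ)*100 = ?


Mean = 52.4000
SD = 27.8611
CV = (27.8611/52.4000)*100 = 53.1700%

CV = 53.1700%


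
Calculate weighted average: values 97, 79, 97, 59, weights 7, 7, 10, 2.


Numerator = 97*7 + 79*7 + 97*10 + 59*2 = 2320
Denominator = 7 + 7 + 10 + 2 = 26
WM = 2320/26 = 89.2308

WM = 89.2308


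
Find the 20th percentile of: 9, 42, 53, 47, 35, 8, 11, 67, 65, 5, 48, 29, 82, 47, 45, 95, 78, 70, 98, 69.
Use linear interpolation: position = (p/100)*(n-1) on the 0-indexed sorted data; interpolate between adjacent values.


Sorted: 5, 8, 9, 11, 29, 35, 42, 45, 47, 47, 48, 53, 65, 67, 69, 70, 78, 82, 95, 98
n = 20
Index = 20/100 * 19 = 3.8000
Lower = data[3] = 11, Upper = data[4] = 29
P20 = 11 + 0.8000*(18) = 25.4000

P20 = 25.4000


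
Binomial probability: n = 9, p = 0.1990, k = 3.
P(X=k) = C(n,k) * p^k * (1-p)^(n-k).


C(9,3) = 84
p^3 = 0.007881
(1-p)^6 = 0.264116
P = 84 * 0.007881 * 0.264116 = 0.1748

P(X=3) = 0.1748


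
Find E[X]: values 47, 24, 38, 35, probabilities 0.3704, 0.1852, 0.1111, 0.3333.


E[X] = 47*0.3704 + 24*0.1852 + 38*0.1111 + 35*0.3333
= 17.4088 + 4.4448 + 4.2218 + 11.6655
= 37.7409

E[X] = 37.7409


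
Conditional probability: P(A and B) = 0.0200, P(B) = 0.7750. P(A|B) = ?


P(A|B) = 0.0200/0.7750 = 0.0258

P(A|B) = 0.0258


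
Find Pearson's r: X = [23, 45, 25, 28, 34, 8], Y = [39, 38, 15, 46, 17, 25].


Mean X = 27.1667, Mean Y = 30.0000
SD X = 11.216308, SD Y = 11.690452
Cov = 26.333333
r = 26.333333/(11.216308*11.690452) = 0.2008

r = 0.2008


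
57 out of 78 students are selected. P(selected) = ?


P = 57/78 = 0.7308

P = 0.7308


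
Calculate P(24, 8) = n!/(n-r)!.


P(24,8) = 24!/16!
= 620448401733239439360000/20922789888000
= 29654190720

P(24,8) = 29654190720


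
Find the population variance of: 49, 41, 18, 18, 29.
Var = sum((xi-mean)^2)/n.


Mean = 31.0000
Squared deviations: 324.0000, 100.0000, 169.0000, 169.0000, 4.0000
Sum = 766.0000
Variance = 766.0000/5 = 153.2000

Variance = 153.2000


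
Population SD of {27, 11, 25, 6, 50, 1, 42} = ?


Mean = 23.1429
Variance = 289.5510
SD = sqrt(289.5510) = 17.0162

SD = 17.0162


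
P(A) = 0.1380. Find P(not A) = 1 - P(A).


P(not A) = 1 - 0.1380 = 0.8620

P(not A) = 0.8620


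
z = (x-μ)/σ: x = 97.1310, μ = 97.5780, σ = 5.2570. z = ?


z = (97.1310 - 97.5780)/5.2570
= -0.4470/5.2570
= -0.0850

z = -0.0850


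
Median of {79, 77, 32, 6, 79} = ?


Sorted: 6, 32, 77, 79, 79
n = 5 (odd)
Middle value = 77

Median = 77


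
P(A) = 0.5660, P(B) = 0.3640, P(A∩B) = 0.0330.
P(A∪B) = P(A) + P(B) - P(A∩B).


P(A∪B) = 0.5660 + 0.3640 - 0.0330
= 0.9300 - 0.0330
= 0.8970

P(A∪B) = 0.8970
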